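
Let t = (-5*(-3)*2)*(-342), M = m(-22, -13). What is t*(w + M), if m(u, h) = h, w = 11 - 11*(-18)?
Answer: -2010960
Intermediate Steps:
w = 209 (w = 11 + 198 = 209)
M = -13
t = -10260 (t = (15*2)*(-342) = 30*(-342) = -10260)
t*(w + M) = -10260*(209 - 13) = -10260*196 = -2010960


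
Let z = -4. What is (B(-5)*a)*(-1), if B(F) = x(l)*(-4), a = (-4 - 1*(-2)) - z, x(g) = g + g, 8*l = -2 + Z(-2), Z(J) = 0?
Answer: -4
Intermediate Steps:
l = -1/4 (l = (-2 + 0)/8 = (1/8)*(-2) = -1/4 ≈ -0.25000)
x(g) = 2*g
a = 2 (a = (-4 - 1*(-2)) - 1*(-4) = (-4 + 2) + 4 = -2 + 4 = 2)
B(F) = 2 (B(F) = (2*(-1/4))*(-4) = -1/2*(-4) = 2)
(B(-5)*a)*(-1) = (2*2)*(-1) = 4*(-1) = -4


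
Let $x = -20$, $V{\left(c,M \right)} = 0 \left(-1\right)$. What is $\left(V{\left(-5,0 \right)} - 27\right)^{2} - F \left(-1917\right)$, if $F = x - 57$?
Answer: $-146880$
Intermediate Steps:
$V{\left(c,M \right)} = 0$
$F = -77$ ($F = -20 - 57 = -77$)
$\left(V{\left(-5,0 \right)} - 27\right)^{2} - F \left(-1917\right) = \left(0 - 27\right)^{2} - \left(-77\right) \left(-1917\right) = \left(-27\right)^{2} - 147609 = 729 - 147609 = -146880$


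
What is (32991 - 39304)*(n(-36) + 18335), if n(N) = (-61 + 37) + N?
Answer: -115370075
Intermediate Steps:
n(N) = -24 + N
(32991 - 39304)*(n(-36) + 18335) = (32991 - 39304)*((-24 - 36) + 18335) = -6313*(-60 + 18335) = -6313*18275 = -115370075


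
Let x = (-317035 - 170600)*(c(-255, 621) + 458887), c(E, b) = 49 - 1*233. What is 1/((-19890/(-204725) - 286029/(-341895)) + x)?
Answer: -933259385/208751120840741861544 ≈ -4.4707e-12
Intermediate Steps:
c(E, b) = -184 (c(E, b) = 49 - 233 = -184)
x = -223679637405 (x = (-317035 - 170600)*(-184 + 458887) = -487635*458703 = -223679637405)
1/((-19890/(-204725) - 286029/(-341895)) + x) = 1/((-19890/(-204725) - 286029/(-341895)) - 223679637405) = 1/((-19890*(-1/204725) - 286029*(-1/341895)) - 223679637405) = 1/((3978/40945 + 95343/113965) - 223679637405) = 1/(871434381/933259385 - 223679637405) = 1/(-208751120840741861544/933259385) = -933259385/208751120840741861544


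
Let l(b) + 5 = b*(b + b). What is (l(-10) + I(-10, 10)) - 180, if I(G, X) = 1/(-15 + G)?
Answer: 374/25 ≈ 14.960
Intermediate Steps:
l(b) = -5 + 2*b² (l(b) = -5 + b*(b + b) = -5 + b*(2*b) = -5 + 2*b²)
(l(-10) + I(-10, 10)) - 180 = ((-5 + 2*(-10)²) + 1/(-15 - 10)) - 180 = ((-5 + 2*100) + 1/(-25)) - 180 = ((-5 + 200) - 1/25) - 180 = (195 - 1/25) - 180 = 4874/25 - 180 = 374/25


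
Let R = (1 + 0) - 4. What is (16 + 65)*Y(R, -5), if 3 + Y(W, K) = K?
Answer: -648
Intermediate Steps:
R = -3 (R = 1 - 4 = -3)
Y(W, K) = -3 + K
(16 + 65)*Y(R, -5) = (16 + 65)*(-3 - 5) = 81*(-8) = -648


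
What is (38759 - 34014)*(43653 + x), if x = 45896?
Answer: 424910005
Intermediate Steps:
(38759 - 34014)*(43653 + x) = (38759 - 34014)*(43653 + 45896) = 4745*89549 = 424910005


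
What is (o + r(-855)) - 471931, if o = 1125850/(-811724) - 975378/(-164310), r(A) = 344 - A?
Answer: -5231914783053659/11114530870 ≈ -4.7073e+5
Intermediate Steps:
o = 50562443181/11114530870 (o = 1125850*(-1/811724) - 975378*(-1/164310) = -562925/405862 + 162563/27385 = 50562443181/11114530870 ≈ 4.5492)
(o + r(-855)) - 471931 = (50562443181/11114530870 + (344 - 1*(-855))) - 471931 = (50562443181/11114530870 + (344 + 855)) - 471931 = (50562443181/11114530870 + 1199) - 471931 = 13376884956311/11114530870 - 471931 = -5231914783053659/11114530870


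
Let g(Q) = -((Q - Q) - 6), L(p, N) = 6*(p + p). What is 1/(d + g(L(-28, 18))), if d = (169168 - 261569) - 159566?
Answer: -1/251961 ≈ -3.9689e-6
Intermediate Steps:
L(p, N) = 12*p (L(p, N) = 6*(2*p) = 12*p)
g(Q) = 6 (g(Q) = -(0 - 6) = -1*(-6) = 6)
d = -251967 (d = -92401 - 159566 = -251967)
1/(d + g(L(-28, 18))) = 1/(-251967 + 6) = 1/(-251961) = -1/251961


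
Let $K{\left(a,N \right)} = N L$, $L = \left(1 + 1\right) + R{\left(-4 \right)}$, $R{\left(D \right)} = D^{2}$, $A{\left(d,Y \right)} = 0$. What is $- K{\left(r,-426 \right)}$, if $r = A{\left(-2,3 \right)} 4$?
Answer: $7668$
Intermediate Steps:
$r = 0$ ($r = 0 \cdot 4 = 0$)
$L = 18$ ($L = \left(1 + 1\right) + \left(-4\right)^{2} = 2 + 16 = 18$)
$K{\left(a,N \right)} = 18 N$ ($K{\left(a,N \right)} = N 18 = 18 N$)
$- K{\left(r,-426 \right)} = - 18 \left(-426\right) = \left(-1\right) \left(-7668\right) = 7668$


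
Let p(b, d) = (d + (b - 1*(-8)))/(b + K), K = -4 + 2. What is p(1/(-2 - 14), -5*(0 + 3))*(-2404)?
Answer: -271652/33 ≈ -8231.9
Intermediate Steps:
K = -2
p(b, d) = (8 + b + d)/(-2 + b) (p(b, d) = (d + (b - 1*(-8)))/(b - 2) = (d + (b + 8))/(-2 + b) = (d + (8 + b))/(-2 + b) = (8 + b + d)/(-2 + b))
p(1/(-2 - 14), -5*(0 + 3))*(-2404) = ((8 + 1/(-2 - 14) - 5*(0 + 3))/(-2 + 1/(-2 - 14)))*(-2404) = ((8 + 1/(-16) - 5*3)/(-2 + 1/(-16)))*(-2404) = ((8 - 1/16 - 15)/(-2 - 1/16))*(-2404) = (-113/16/(-33/16))*(-2404) = -16/33*(-113/16)*(-2404) = (113/33)*(-2404) = -271652/33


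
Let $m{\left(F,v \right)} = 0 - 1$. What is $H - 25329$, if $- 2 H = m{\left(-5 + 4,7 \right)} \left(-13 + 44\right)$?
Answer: $- \frac{50627}{2} \approx -25314.0$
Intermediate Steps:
$m{\left(F,v \right)} = -1$ ($m{\left(F,v \right)} = 0 - 1 = -1$)
$H = \frac{31}{2}$ ($H = - \frac{\left(-1\right) \left(-13 + 44\right)}{2} = - \frac{\left(-1\right) 31}{2} = \left(- \frac{1}{2}\right) \left(-31\right) = \frac{31}{2} \approx 15.5$)
$H - 25329 = \frac{31}{2} - 25329 = - \frac{50627}{2}$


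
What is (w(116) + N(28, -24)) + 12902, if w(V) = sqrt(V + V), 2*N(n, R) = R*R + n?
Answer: 13204 + 2*sqrt(58) ≈ 13219.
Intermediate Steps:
N(n, R) = n/2 + R**2/2 (N(n, R) = (R*R + n)/2 = (R**2 + n)/2 = (n + R**2)/2 = n/2 + R**2/2)
w(V) = sqrt(2)*sqrt(V) (w(V) = sqrt(2*V) = sqrt(2)*sqrt(V))
(w(116) + N(28, -24)) + 12902 = (sqrt(2)*sqrt(116) + ((1/2)*28 + (1/2)*(-24)**2)) + 12902 = (sqrt(2)*(2*sqrt(29)) + (14 + (1/2)*576)) + 12902 = (2*sqrt(58) + (14 + 288)) + 12902 = (2*sqrt(58) + 302) + 12902 = (302 + 2*sqrt(58)) + 12902 = 13204 + 2*sqrt(58)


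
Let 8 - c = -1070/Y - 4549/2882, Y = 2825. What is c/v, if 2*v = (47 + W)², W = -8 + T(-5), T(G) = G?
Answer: 16213573/941174740 ≈ 0.017227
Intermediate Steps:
W = -13 (W = -8 - 5 = -13)
v = 578 (v = (47 - 13)²/2 = (½)*34² = (½)*1156 = 578)
c = 16213573/1628330 (c = 8 - (-1070/2825 - 4549/2882) = 8 - (-1070*1/2825 - 4549*1/2882) = 8 - (-214/565 - 4549/2882) = 8 - 1*(-3186933/1628330) = 8 + 3186933/1628330 = 16213573/1628330 ≈ 9.9572)
c/v = (16213573/1628330)/578 = (16213573/1628330)*(1/578) = 16213573/941174740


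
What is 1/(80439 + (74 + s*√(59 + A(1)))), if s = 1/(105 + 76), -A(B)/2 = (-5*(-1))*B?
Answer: 181/14572860 ≈ 1.2420e-5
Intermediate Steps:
A(B) = -10*B (A(B) = -2*(-5*(-1))*B = -10*B)
s = 1/181 ≈ 0.0055249
1/(80439 + (74 + s*√(59 + A(1)))) = 1/(80439 + (74 + √(59 - 10*1)/181)) = 1/(80439 + (74 + √(59 - 10)/181)) = 1/(80439 + (74 + √49/181)) = 1/(80439 + (74 + (1/181)*7)) = 1/(80439 + (74 + 7/181)) = 1/(80439 + 13401/181) = 1/(14572860/181) = 181/14572860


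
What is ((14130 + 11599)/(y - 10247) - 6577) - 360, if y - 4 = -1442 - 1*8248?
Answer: -138300950/19933 ≈ -6938.3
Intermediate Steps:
y = -9686 (y = 4 + (-1442 - 1*8248) = 4 + (-1442 - 8248) = 4 - 9690 = -9686)
((14130 + 11599)/(y - 10247) - 6577) - 360 = ((14130 + 11599)/(-9686 - 10247) - 6577) - 360 = (25729/(-19933) - 6577) - 360 = (25729*(-1/19933) - 6577) - 360 = (-25729/19933 - 6577) - 360 = -131125070/19933 - 360 = -138300950/19933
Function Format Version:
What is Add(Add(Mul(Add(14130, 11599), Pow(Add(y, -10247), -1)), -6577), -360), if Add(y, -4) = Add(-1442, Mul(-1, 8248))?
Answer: Rational(-138300950, 19933) ≈ -6938.3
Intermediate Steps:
y = -9686 (y = Add(4, Add(-1442, Mul(-1, 8248))) = Add(4, Add(-1442, -8248)) = Add(4, -9690) = -9686)
Add(Add(Mul(Add(14130, 11599), Pow(Add(y, -10247), -1)), -6577), -360) = Add(Add(Mul(Add(14130, 11599), Pow(Add(-9686, -10247), -1)), -6577), -360) = Add(Add(Mul(25729, Pow(-19933, -1)), -6577), -360) = Add(Add(Mul(25729, Rational(-1, 19933)), -6577), -360) = Add(Add(Rational(-25729, 19933), -6577), -360) = Add(Rational(-131125070, 19933), -360) = Rational(-138300950, 19933)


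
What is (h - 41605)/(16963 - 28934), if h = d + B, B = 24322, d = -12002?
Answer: 29285/11971 ≈ 2.4463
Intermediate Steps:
h = 12320 (h = -12002 + 24322 = 12320)
(h - 41605)/(16963 - 28934) = (12320 - 41605)/(16963 - 28934) = -29285/(-11971) = -29285*(-1/11971) = 29285/11971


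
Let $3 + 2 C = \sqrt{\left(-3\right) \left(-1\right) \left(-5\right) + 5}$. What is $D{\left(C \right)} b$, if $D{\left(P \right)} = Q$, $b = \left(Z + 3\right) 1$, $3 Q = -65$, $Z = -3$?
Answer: $0$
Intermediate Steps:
$C = - \frac{3}{2} + \frac{i \sqrt{10}}{2}$ ($C = - \frac{3}{2} + \frac{\sqrt{\left(-3\right) \left(-1\right) \left(-5\right) + 5}}{2} = - \frac{3}{2} + \frac{\sqrt{3 \left(-5\right) + 5}}{2} = - \frac{3}{2} + \frac{\sqrt{-15 + 5}}{2} = - \frac{3}{2} + \frac{\sqrt{-10}}{2} = - \frac{3}{2} + \frac{i \sqrt{10}}{2} \approx -1.5 + 1.5811 i$)
$Q = - \frac{65}{3}$ ($Q = \frac{1}{3} \left(-65\right) = - \frac{65}{3} \approx -21.667$)
$b = 0$ ($b = \left(-3 + 3\right) 1 = 0 \cdot 1 = 0$)
$D{\left(P \right)} = - \frac{65}{3}$
$D{\left(C \right)} b = \left(- \frac{65}{3}\right) 0 = 0$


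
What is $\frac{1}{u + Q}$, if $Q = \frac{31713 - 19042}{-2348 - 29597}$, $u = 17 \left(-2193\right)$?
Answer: $- \frac{31945}{1190954216} \approx -2.6823 \cdot 10^{-5}$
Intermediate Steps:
$u = -37281$
$Q = - \frac{12671}{31945}$ ($Q = \frac{12671}{-31945} = 12671 \left(- \frac{1}{31945}\right) = - \frac{12671}{31945} \approx -0.39665$)
$\frac{1}{u + Q} = \frac{1}{-37281 - \frac{12671}{31945}} = \frac{1}{- \frac{1190954216}{31945}} = - \frac{31945}{1190954216}$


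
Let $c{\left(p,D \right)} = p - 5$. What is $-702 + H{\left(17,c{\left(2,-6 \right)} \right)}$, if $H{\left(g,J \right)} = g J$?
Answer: $-753$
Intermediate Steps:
$c{\left(p,D \right)} = -5 + p$ ($c{\left(p,D \right)} = p - 5 = -5 + p$)
$H{\left(g,J \right)} = J g$
$-702 + H{\left(17,c{\left(2,-6 \right)} \right)} = -702 + \left(-5 + 2\right) 17 = -702 - 51 = -753$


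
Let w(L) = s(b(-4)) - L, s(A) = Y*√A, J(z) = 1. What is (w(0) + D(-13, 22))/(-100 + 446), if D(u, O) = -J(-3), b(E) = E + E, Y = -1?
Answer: -1/346 - I*√2/173 ≈ -0.0028902 - 0.0081746*I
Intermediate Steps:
b(E) = 2*E
D(u, O) = -1 (D(u, O) = -1*1 = -1)
s(A) = -√A
w(L) = -L - 2*I*√2 (w(L) = -√(2*(-4)) - L = -√(-8) - L = -2*I*√2 - L = -L - 2*I*√2)
(w(0) + D(-13, 22))/(-100 + 446) = ((-1*0 - 2*I*√2) - 1)/(-100 + 446) = ((0 - 2*I*√2) - 1)/346 = (-2*I*√2 - 1)*(1/346) = (-1 - 2*I*√2)*(1/346) = -1/346 - I*√2/173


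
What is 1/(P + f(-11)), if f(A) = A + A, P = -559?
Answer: -1/581 ≈ -0.0017212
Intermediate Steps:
f(A) = 2*A
1/(P + f(-11)) = 1/(-559 + 2*(-11)) = 1/(-559 - 22) = 1/(-581) = -1/581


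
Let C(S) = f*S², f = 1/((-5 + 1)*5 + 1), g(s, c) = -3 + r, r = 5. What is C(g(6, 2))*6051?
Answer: -24204/19 ≈ -1273.9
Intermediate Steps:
g(s, c) = 2 (g(s, c) = -3 + 5 = 2)
f = -1/19 (f = 1/(-4*5 + 1) = 1/(-20 + 1) = 1/(-19) = -1/19 ≈ -0.052632)
C(S) = -S²/19
C(g(6, 2))*6051 = -1/19*2²*6051 = -1/19*4*6051 = -4/19*6051 = -24204/19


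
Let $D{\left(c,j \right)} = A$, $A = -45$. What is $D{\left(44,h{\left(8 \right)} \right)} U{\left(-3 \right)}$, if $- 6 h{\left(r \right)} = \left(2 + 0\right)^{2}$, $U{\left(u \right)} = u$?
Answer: $135$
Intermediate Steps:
$h{\left(r \right)} = - \frac{2}{3}$ ($h{\left(r \right)} = - \frac{\left(2 + 0\right)^{2}}{6} = - \frac{2^{2}}{6} = \left(- \frac{1}{6}\right) 4 = - \frac{2}{3}$)
$D{\left(c,j \right)} = -45$
$D{\left(44,h{\left(8 \right)} \right)} U{\left(-3 \right)} = \left(-45\right) \left(-3\right) = 135$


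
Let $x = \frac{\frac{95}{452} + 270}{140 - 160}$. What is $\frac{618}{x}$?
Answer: $- \frac{1117344}{24427} \approx -45.742$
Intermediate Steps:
$x = - \frac{24427}{1808}$ ($x = \frac{95 \cdot \frac{1}{452} + 270}{-20} = \left(\frac{95}{452} + 270\right) \left(- \frac{1}{20}\right) = \frac{122135}{452} \left(- \frac{1}{20}\right) = - \frac{24427}{1808} \approx -13.511$)
$\frac{618}{x} = \frac{618}{- \frac{24427}{1808}} = 618 \left(- \frac{1808}{24427}\right) = - \frac{1117344}{24427}$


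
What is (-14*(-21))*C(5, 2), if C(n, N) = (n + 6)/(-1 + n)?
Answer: 1617/2 ≈ 808.50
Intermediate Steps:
C(n, N) = (6 + n)/(-1 + n)
(-14*(-21))*C(5, 2) = (-14*(-21))*((6 + 5)/(-1 + 5)) = 294*(11/4) = 1617/2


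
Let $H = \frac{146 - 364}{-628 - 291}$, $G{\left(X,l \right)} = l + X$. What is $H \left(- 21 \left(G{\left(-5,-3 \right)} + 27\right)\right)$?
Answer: $- \frac{86982}{919} \approx -94.649$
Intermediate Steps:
$G{\left(X,l \right)} = X + l$
$H = \frac{218}{919}$ ($H = - \frac{218}{-919} = \left(-218\right) \left(- \frac{1}{919}\right) = \frac{218}{919} \approx 0.23721$)
$H \left(- 21 \left(G{\left(-5,-3 \right)} + 27\right)\right) = \frac{218 \left(- 21 \left(\left(-5 - 3\right) + 27\right)\right)}{919} = \frac{218 \left(- 21 \left(-8 + 27\right)\right)}{919} = \frac{218 \left(\left(-21\right) 19\right)}{919} = \frac{218}{919} \left(-399\right) = - \frac{86982}{919}$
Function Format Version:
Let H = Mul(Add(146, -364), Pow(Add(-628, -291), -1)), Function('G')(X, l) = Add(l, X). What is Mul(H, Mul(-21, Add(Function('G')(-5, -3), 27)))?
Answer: Rational(-86982, 919) ≈ -94.649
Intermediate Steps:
Function('G')(X, l) = Add(X, l)
H = Rational(218, 919) (H = Mul(-218, Pow(-919, -1)) = Mul(-218, Rational(-1, 919)) = Rational(218, 919) ≈ 0.23721)
Mul(H, Mul(-21, Add(Function('G')(-5, -3), 27))) = Mul(Rational(218, 919), Mul(-21, Add(Add(-5, -3), 27))) = Mul(Rational(218, 919), Mul(-21, Add(-8, 27))) = Mul(Rational(218, 919), Mul(-21, 19)) = Mul(Rational(218, 919), -399) = Rational(-86982, 919)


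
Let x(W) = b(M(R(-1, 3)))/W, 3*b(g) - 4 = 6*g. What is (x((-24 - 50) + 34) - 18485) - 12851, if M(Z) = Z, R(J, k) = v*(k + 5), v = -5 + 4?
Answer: -940069/30 ≈ -31336.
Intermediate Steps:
v = -1
R(J, k) = -5 - k (R(J, k) = -(k + 5) = -(5 + k) = -5 - k)
b(g) = 4/3 + 2*g (b(g) = 4/3 + (6*g)/3 = 4/3 + 2*g)
x(W) = -44/(3*W) (x(W) = (4/3 + 2*(-5 - 1*3))/W = (4/3 + 2*(-5 - 3))/W = (4/3 + 2*(-8))/W = (4/3 - 16)/W = -44/(3*W))
(x((-24 - 50) + 34) - 18485) - 12851 = (-44/(3*((-24 - 50) + 34)) - 18485) - 12851 = (-44/(3*(-74 + 34)) - 18485) - 12851 = (-44/3/(-40) - 18485) - 12851 = (-44/3*(-1/40) - 18485) - 12851 = (11/30 - 18485) - 12851 = -554539/30 - 12851 = -940069/30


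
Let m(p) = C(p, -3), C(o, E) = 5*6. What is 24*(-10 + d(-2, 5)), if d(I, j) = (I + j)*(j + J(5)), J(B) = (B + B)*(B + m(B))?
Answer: 25320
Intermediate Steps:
C(o, E) = 30
m(p) = 30
J(B) = 2*B*(30 + B) (J(B) = (B + B)*(B + 30) = (2*B)*(30 + B) = 2*B*(30 + B))
d(I, j) = (350 + j)*(I + j) (d(I, j) = (I + j)*(j + 2*5*(30 + 5)) = (I + j)*(j + 2*5*35) = (I + j)*(j + 350) = (I + j)*(350 + j) = (350 + j)*(I + j))
24*(-10 + d(-2, 5)) = 24*(-10 + (5**2 + 350*(-2) + 350*5 - 2*5)) = 24*(-10 + (25 - 700 + 1750 - 10)) = 24*(-10 + 1065) = 24*1055 = 25320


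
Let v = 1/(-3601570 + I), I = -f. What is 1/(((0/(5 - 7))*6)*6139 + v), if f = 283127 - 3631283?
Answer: -253414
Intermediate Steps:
f = -3348156
I = 3348156 (I = -1*(-3348156) = 3348156)
v = -1/253414 (v = 1/(-3601570 + 3348156) = 1/(-253414) = -1/253414 ≈ -3.9461e-6)
1/(((0/(5 - 7))*6)*6139 + v) = 1/(((0/(5 - 7))*6)*6139 - 1/253414) = 1/(((0/(-2))*6)*6139 - 1/253414) = 1/(((0*(-1/2))*6)*6139 - 1/253414) = 1/((0*6)*6139 - 1/253414) = 1/(0*6139 - 1/253414) = 1/(0 - 1/253414) = 1/(-1/253414) = -253414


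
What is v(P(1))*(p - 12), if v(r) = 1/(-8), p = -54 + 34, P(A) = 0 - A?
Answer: 4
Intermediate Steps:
P(A) = -A
p = -20
v(r) = -⅛
v(P(1))*(p - 12) = -(-20 - 12)/8 = -⅛*(-32) = 4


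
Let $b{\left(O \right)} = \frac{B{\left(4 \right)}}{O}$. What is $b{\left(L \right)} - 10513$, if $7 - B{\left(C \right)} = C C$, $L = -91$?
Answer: $- \frac{956674}{91} \approx -10513.0$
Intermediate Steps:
$B{\left(C \right)} = 7 - C^{2}$ ($B{\left(C \right)} = 7 - C C = 7 - C^{2}$)
$b{\left(O \right)} = - \frac{9}{O}$ ($b{\left(O \right)} = \frac{7 - 4^{2}}{O} = \frac{7 - 16}{O} = - \frac{9}{O}$)
$b{\left(L \right)} - 10513 = - \frac{9}{-91} - 10513 = \left(-9\right) \left(- \frac{1}{91}\right) - 10513 = \frac{9}{91} - 10513 = - \frac{956674}{91}$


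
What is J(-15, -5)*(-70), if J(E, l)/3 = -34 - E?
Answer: 3990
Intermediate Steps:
J(E, l) = -102 - 3*E (J(E, l) = 3*(-34 - E) = -102 - 3*E)
J(-15, -5)*(-70) = (-102 - 3*(-15))*(-70) = (-102 + 45)*(-70) = -57*(-70) = 3990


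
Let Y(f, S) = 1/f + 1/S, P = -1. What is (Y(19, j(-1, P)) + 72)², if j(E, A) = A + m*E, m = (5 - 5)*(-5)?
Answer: 1822500/361 ≈ 5048.5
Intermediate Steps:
m = 0 (m = 0*(-5) = 0)
j(E, A) = A (j(E, A) = A + 0*E = A + 0 = A)
Y(f, S) = 1/S + 1/f (Y(f, S) = 1/f + 1/S = 1/S + 1/f)
(Y(19, j(-1, P)) + 72)² = ((-1 + 19)/(-1*19) + 72)² = (-1*1/19*18 + 72)² = (-18/19 + 72)² = (1350/19)² = 1822500/361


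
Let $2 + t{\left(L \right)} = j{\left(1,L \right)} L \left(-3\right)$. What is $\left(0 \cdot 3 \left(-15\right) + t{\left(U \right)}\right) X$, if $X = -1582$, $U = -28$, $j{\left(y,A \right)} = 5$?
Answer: $-661276$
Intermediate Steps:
$t{\left(L \right)} = -2 - 15 L$ ($t{\left(L \right)} = -2 + 5 L \left(-3\right) = -2 - 15 L$)
$\left(0 \cdot 3 \left(-15\right) + t{\left(U \right)}\right) X = \left(0 \cdot 3 \left(-15\right) - -418\right) \left(-1582\right) = \left(0 \left(-45\right) + \left(-2 + 420\right)\right) \left(-1582\right) = \left(0 + 418\right) \left(-1582\right) = 418 \left(-1582\right) = -661276$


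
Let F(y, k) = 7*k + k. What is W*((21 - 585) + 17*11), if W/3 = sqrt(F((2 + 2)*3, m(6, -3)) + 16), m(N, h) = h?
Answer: -2262*I*sqrt(2) ≈ -3199.0*I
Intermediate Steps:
F(y, k) = 8*k
W = 6*I*sqrt(2) (W = 3*sqrt(8*(-3) + 16) = 3*sqrt(-24 + 16) = 3*sqrt(-8) = 3*(2*I*sqrt(2)) = 6*I*sqrt(2) ≈ 8.4853*I)
W*((21 - 585) + 17*11) = (6*I*sqrt(2))*((21 - 585) + 17*11) = (6*I*sqrt(2))*(-564 + 187) = (6*I*sqrt(2))*(-377) = -2262*I*sqrt(2)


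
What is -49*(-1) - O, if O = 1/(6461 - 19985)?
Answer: 662677/13524 ≈ 49.000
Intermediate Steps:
O = -1/13524 (O = 1/(-13524) = -1/13524 ≈ -7.3943e-5)
-49*(-1) - O = -49*(-1) - 1*(-1/13524) = 49 + 1/13524 = 662677/13524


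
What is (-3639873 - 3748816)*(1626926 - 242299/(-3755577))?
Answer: -6449318638873287727/536511 ≈ -1.2021e+13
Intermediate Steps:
(-3639873 - 3748816)*(1626926 - 242299/(-3755577)) = -7388689*(1626926 - 242299*(-1/3755577)) = -7388689*(1626926 + 242299/3755577) = -7388689*6110046108601/3755577 = -6449318638873287727/536511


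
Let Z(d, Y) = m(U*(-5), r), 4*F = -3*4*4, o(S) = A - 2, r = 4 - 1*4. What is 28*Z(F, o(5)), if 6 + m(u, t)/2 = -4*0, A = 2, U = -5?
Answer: -336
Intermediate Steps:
r = 0 (r = 4 - 4 = 0)
o(S) = 0 (o(S) = 2 - 2 = 0)
m(u, t) = -12 (m(u, t) = -12 + 2*(-4*0) = -12 + 2*0 = -12 + 0 = -12)
F = -12 (F = (-3*4*4)/4 = (-12*4)/4 = (¼)*(-48) = -12)
Z(d, Y) = -12
28*Z(F, o(5)) = 28*(-12) = -336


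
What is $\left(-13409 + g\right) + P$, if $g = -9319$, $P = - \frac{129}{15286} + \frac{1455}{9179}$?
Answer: $- \frac{3188949032193}{140310194} \approx -22728.0$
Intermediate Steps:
$P = \frac{21057039}{140310194}$ ($P = \left(-129\right) \frac{1}{15286} + 1455 \cdot \frac{1}{9179} = - \frac{129}{15286} + \frac{1455}{9179} = \frac{21057039}{140310194} \approx 0.15007$)
$\left(-13409 + g\right) + P = \left(-13409 - 9319\right) + \frac{21057039}{140310194} = -22728 + \frac{21057039}{140310194} = - \frac{3188949032193}{140310194}$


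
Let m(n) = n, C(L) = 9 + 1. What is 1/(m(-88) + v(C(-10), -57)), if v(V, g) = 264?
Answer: 1/176 ≈ 0.0056818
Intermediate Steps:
C(L) = 10
1/(m(-88) + v(C(-10), -57)) = 1/(-88 + 264) = 1/176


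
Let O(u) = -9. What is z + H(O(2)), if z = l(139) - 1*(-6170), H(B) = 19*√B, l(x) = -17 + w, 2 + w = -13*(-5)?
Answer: 6216 + 57*I ≈ 6216.0 + 57.0*I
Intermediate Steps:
w = 63 (w = -2 - 13*(-5) = -2 + 65 = 63)
l(x) = 46 (l(x) = -17 + 63 = 46)
z = 6216 (z = 46 - 1*(-6170) = 46 + 6170 = 6216)
z + H(O(2)) = 6216 + 19*√(-9) = 6216 + 19*(3*I) = 6216 + 57*I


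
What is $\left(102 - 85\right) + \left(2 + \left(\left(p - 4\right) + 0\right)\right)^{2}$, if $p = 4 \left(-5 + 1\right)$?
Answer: $341$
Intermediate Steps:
$p = -16$ ($p = 4 \left(-4\right) = -16$)
$\left(102 - 85\right) + \left(2 + \left(\left(p - 4\right) + 0\right)\right)^{2} = \left(102 - 85\right) + \left(2 + \left(\left(-16 - 4\right) + 0\right)\right)^{2} = 17 + \left(2 + \left(-20 + 0\right)\right)^{2} = 17 + \left(2 - 20\right)^{2} = 17 + \left(-18\right)^{2} = 17 + 324 = 341$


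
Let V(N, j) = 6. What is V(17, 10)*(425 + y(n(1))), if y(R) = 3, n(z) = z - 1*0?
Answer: 2568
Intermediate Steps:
n(z) = z (n(z) = z + 0 = z)
V(17, 10)*(425 + y(n(1))) = 6*(425 + 3) = 6*428 = 2568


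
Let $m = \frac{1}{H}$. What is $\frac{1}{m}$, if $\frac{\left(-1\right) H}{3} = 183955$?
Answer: $-551865$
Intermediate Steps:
$H = -551865$ ($H = \left(-3\right) 183955 = -551865$)
$m = - \frac{1}{551865}$ ($m = \frac{1}{-551865} = - \frac{1}{551865} \approx -1.812 \cdot 10^{-6}$)
$\frac{1}{m} = \frac{1}{- \frac{1}{551865}} = -551865$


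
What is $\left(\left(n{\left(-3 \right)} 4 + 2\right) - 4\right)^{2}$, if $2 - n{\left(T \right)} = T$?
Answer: $324$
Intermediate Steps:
$n{\left(T \right)} = 2 - T$
$\left(\left(n{\left(-3 \right)} 4 + 2\right) - 4\right)^{2} = \left(\left(\left(2 - -3\right) 4 + 2\right) - 4\right)^{2} = \left(\left(\left(2 + 3\right) 4 + 2\right) - 4\right)^{2} = \left(\left(5 \cdot 4 + 2\right) - 4\right)^{2} = \left(\left(20 + 2\right) - 4\right)^{2} = \left(22 - 4\right)^{2} = 18^{2} = 324$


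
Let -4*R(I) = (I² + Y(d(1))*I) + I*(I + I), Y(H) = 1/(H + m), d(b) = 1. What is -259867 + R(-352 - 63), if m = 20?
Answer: -8169647/21 ≈ -3.8903e+5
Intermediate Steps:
Y(H) = 1/(20 + H) (Y(H) = 1/(H + 20) = 1/(20 + H))
R(I) = -3*I²/4 - I/84 (R(I) = -((I² + I/(20 + 1)) + I*(I + I))/4 = -((I² + I/21) + I*(2*I))/4 = -((I² + I/21) + 2*I²)/4 = -(3*I² + I/21)/4 = -3*I²/4 - I/84)
-259867 + R(-352 - 63) = -259867 - (-352 - 63)*(1 + 63*(-352 - 63))/84 = -259867 - 1/84*(-415)*(1 + 63*(-415)) = -259867 - 1/84*(-415)*(1 - 26145) = -259867 - 1/84*(-415)*(-26144) = -259867 - 2712440/21 = -8169647/21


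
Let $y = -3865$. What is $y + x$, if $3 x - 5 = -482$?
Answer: $-4024$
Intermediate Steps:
$x = -159$ ($x = \frac{5}{3} + \frac{1}{3} \left(-482\right) = \frac{5}{3} - \frac{482}{3} = -159$)
$y + x = -3865 - 159 = -4024$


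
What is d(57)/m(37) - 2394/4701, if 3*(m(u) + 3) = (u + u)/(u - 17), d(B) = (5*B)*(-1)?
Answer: 13355556/83051 ≈ 160.81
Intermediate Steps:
d(B) = -5*B
m(u) = -3 + 2*u/(3*(-17 + u)) (m(u) = -3 + ((u + u)/(u - 17))/3 = -3 + ((2*u)/(-17 + u))/3 = -3 + (2*u/(-17 + u))/3 = -3 + 2*u/(3*(-17 + u)))
d(57)/m(37) - 2394/4701 = (-5*57)/(((153 - 7*37)/(3*(-17 + 37)))) - 2394/4701 = -285*60/(153 - 259) - 2394*1/4701 = -285/((⅓)*(1/20)*(-106)) - 798/1567 = -285/(-53/30) - 798/1567 = -285*(-30/53) - 798/1567 = 8550/53 - 798/1567 = 13355556/83051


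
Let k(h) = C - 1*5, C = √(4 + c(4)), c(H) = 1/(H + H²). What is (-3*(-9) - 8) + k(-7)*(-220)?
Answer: 1119 - 198*√5 ≈ 676.26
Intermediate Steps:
C = 9*√5/10 (C = √(4 + 1/(4*(1 + 4))) = √(4 + (¼)/5) = √(4 + (¼)*(⅕)) = √(4 + 1/20) = √(81/20) = 9*√5/10 ≈ 2.0125)
k(h) = -5 + 9*√5/10 (k(h) = 9*√5/10 - 1*5 = 9*√5/10 - 5 = -5 + 9*√5/10)
(-3*(-9) - 8) + k(-7)*(-220) = (-3*(-9) - 8) + (-5 + 9*√5/10)*(-220) = (27 - 8) + (1100 - 198*√5) = 19 + (1100 - 198*√5) = 1119 - 198*√5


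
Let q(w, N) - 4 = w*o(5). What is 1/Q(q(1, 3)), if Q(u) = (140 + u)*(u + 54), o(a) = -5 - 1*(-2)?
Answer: 1/7755 ≈ 0.00012895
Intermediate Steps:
o(a) = -3 (o(a) = -5 + 2 = -3)
q(w, N) = 4 - 3*w (q(w, N) = 4 + w*(-3) = 4 - 3*w)
Q(u) = (54 + u)*(140 + u) (Q(u) = (140 + u)*(54 + u) = (54 + u)*(140 + u))
1/Q(q(1, 3)) = 1/(7560 + (4 - 3*1)**2 + 194*(4 - 3*1)) = 1/(7560 + (4 - 3)**2 + 194*(4 - 3)) = 1/(7560 + 1**2 + 194*1) = 1/(7560 + 1 + 194) = 1/7755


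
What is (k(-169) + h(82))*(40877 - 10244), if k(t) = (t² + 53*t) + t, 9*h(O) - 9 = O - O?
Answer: 595382988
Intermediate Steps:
h(O) = 1 (h(O) = 1 + (O - O)/9 = 1 + (⅑)*0 = 1 + 0 = 1)
k(t) = t² + 54*t
(k(-169) + h(82))*(40877 - 10244) = (-169*(54 - 169) + 1)*(40877 - 10244) = (-169*(-115) + 1)*30633 = (19435 + 1)*30633 = 19436*30633 = 595382988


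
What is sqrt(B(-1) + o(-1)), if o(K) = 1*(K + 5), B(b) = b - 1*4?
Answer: I ≈ 1.0*I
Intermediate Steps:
B(b) = -4 + b (B(b) = b - 4 = -4 + b)
o(K) = 5 + K (o(K) = 1*(5 + K) = 5 + K)
sqrt(B(-1) + o(-1)) = sqrt((-4 - 1) + (5 - 1)) = sqrt(-5 + 4) = sqrt(-1) = I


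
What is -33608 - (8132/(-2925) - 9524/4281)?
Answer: -140258061536/4173975 ≈ -33603.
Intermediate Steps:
-33608 - (8132/(-2925) - 9524/4281) = -33608 - (8132*(-1/2925) - 9524*1/4281) = -33608 - (-8132/2925 - 9524/4281) = -33608 - 1*(-20890264/4173975) = -33608 + 20890264/4173975 = -140258061536/4173975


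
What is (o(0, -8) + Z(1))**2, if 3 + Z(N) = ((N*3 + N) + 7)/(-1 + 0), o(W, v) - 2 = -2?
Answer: 196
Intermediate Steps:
o(W, v) = 0 (o(W, v) = 2 - 2 = 0)
Z(N) = -10 - 4*N (Z(N) = -3 + ((N*3 + N) + 7)/(-1 + 0) = -3 + ((3*N + N) + 7)/(-1) = -3 + (4*N + 7)*(-1) = -3 + (7 + 4*N)*(-1) = -3 + (-7 - 4*N) = -10 - 4*N)
(o(0, -8) + Z(1))**2 = (0 + (-10 - 4*1))**2 = (0 + (-10 - 4))**2 = (0 - 14)**2 = (-14)**2 = 196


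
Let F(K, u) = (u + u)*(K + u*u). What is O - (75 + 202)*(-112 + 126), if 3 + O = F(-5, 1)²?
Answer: -3817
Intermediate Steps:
F(K, u) = 2*u*(K + u²) (F(K, u) = (2*u)*(K + u²) = 2*u*(K + u²))
O = 61 (O = -3 + (2*1*(-5 + 1²))² = -3 + (2*1*(-5 + 1))² = -3 + (2*1*(-4))² = -3 + (-8)² = -3 + 64 = 61)
O - (75 + 202)*(-112 + 126) = 61 - (75 + 202)*(-112 + 126) = 61 - 277*14 = 61 - 1*3878 = 61 - 3878 = -3817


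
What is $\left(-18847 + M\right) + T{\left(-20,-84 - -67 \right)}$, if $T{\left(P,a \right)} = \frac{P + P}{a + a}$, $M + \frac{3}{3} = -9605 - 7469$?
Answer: $- \frac{610654}{17} \approx -35921.0$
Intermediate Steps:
$M = -17075$ ($M = -1 - 17074 = -17075$)
$T{\left(P,a \right)} = \frac{P}{a}$ ($T{\left(P,a \right)} = \frac{2 P}{2 a} = 2 P \frac{1}{2 a} = \frac{P}{a}$)
$\left(-18847 + M\right) + T{\left(-20,-84 - -67 \right)} = \left(-18847 - 17075\right) - \frac{20}{-84 - -67} = -35922 - \frac{20}{-84 + 67} = -35922 - \frac{20}{-17} = -35922 - - \frac{20}{17} = -35922 + \frac{20}{17} = - \frac{610654}{17}$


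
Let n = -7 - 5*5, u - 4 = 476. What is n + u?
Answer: 448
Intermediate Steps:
u = 480 (u = 4 + 476 = 480)
n = -32 (n = -7 - 25 = -32)
n + u = -32 + 480 = 448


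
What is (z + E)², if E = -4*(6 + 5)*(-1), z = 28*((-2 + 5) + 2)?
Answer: 33856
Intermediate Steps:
z = 140 (z = 28*(3 + 2) = 28*5 = 140)
E = 44 (E = -4*11*(-1) = -44*(-1) = 44)
(z + E)² = (140 + 44)² = 184² = 33856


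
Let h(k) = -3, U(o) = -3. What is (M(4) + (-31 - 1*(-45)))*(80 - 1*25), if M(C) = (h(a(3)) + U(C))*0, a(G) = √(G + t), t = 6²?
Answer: 770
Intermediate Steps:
t = 36
a(G) = √(36 + G) (a(G) = √(G + 36) = √(36 + G))
M(C) = 0 (M(C) = (-3 - 3)*0 = -6*0 = 0)
(M(4) + (-31 - 1*(-45)))*(80 - 1*25) = (0 + (-31 - 1*(-45)))*(80 - 1*25) = (0 + (-31 + 45))*(80 - 25) = (0 + 14)*55 = 14*55 = 770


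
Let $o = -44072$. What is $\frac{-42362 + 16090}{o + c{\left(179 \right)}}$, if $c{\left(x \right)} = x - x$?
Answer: $\frac{3284}{5509} \approx 0.59612$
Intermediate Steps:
$c{\left(x \right)} = 0$
$\frac{-42362 + 16090}{o + c{\left(179 \right)}} = \frac{-42362 + 16090}{-44072 + 0} = - \frac{26272}{-44072} = \left(-26272\right) \left(- \frac{1}{44072}\right) = \frac{3284}{5509}$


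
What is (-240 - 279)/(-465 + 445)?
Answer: 519/20 ≈ 25.950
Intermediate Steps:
(-240 - 279)/(-465 + 445) = -519/(-20) = -519*(-1/20) = 519/20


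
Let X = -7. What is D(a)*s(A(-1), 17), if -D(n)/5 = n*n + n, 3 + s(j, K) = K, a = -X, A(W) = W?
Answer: -3920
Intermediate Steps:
a = 7 (a = -1*(-7) = 7)
s(j, K) = -3 + K
D(n) = -5*n - 5*n² (D(n) = -5*(n*n + n) = -5*(n² + n) = -5*(n + n²) = -5*n - 5*n²)
D(a)*s(A(-1), 17) = (-5*7*(1 + 7))*(-3 + 17) = -5*7*8*14 = -280*14 = -3920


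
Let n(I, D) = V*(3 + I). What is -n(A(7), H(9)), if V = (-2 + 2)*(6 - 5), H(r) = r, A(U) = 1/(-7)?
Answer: 0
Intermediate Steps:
A(U) = -1/7
V = 0 (V = 0*1 = 0)
n(I, D) = 0 (n(I, D) = 0*(3 + I) = 0)
-n(A(7), H(9)) = -1*0 = 0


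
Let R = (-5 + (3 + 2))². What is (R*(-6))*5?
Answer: 0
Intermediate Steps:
R = 0 (R = (-5 + 5)² = 0² = 0)
(R*(-6))*5 = (0*(-6))*5 = 0*5 = 0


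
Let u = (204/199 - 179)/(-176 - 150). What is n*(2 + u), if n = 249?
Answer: 41126085/64874 ≈ 633.94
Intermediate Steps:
u = 35417/64874 (u = (204*(1/199) - 179)/(-326) = (204/199 - 179)*(-1/326) = -35417/199*(-1/326) = 35417/64874 ≈ 0.54593)
n*(2 + u) = 249*(2 + 35417/64874) = 249*(165165/64874) = 41126085/64874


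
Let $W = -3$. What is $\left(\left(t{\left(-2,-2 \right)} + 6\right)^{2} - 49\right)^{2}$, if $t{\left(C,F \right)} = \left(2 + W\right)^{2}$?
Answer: $0$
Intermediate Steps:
$t{\left(C,F \right)} = 1$ ($t{\left(C,F \right)} = \left(2 - 3\right)^{2} = \left(-1\right)^{2} = 1$)
$\left(\left(t{\left(-2,-2 \right)} + 6\right)^{2} - 49\right)^{2} = \left(\left(1 + 6\right)^{2} - 49\right)^{2} = \left(7^{2} - 49\right)^{2} = \left(49 - 49\right)^{2} = 0^{2} = 0$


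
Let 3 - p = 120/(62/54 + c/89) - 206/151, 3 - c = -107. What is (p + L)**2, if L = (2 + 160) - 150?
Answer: 863537054772001/748361676241 ≈ 1153.9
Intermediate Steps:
c = 110 (c = 3 - 1*(-107) = 3 + 107 = 110)
L = 12 (L = 162 - 150 = 12)
p = -39766949/865079 (p = 3 - (120/(62/54 + 110/89) - 206/151) = 3 - (120/(62*(1/54) + 110*(1/89)) - 206*1/151) = 3 - (120/(31/27 + 110/89) - 206/151) = 3 - (120/(5729/2403) - 206/151) = 3 - (120*(2403/5729) - 206/151) = 3 - (288360/5729 - 206/151) = 3 - 1*42362186/865079 = 3 - 42362186/865079 = -39766949/865079 ≈ -45.969)
(p + L)**2 = (-39766949/865079 + 12)**2 = (-29386001/865079)**2 = 863537054772001/748361676241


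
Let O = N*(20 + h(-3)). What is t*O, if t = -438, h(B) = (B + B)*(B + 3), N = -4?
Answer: 35040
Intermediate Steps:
h(B) = 2*B*(3 + B) (h(B) = (2*B)*(3 + B) = 2*B*(3 + B))
O = -80 (O = -4*(20 + 2*(-3)*(3 - 3)) = -4*(20 + 2*(-3)*0) = -4*(20 + 0) = -4*20 = -80)
t*O = -438*(-80) = 35040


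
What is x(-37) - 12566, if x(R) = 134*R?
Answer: -17524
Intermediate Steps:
x(-37) - 12566 = 134*(-37) - 12566 = -4958 - 12566 = -17524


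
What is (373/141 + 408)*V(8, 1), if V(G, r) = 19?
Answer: 1100119/141 ≈ 7802.3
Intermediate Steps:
(373/141 + 408)*V(8, 1) = (373/141 + 408)*19 = (57901/141)*19 = 1100119/141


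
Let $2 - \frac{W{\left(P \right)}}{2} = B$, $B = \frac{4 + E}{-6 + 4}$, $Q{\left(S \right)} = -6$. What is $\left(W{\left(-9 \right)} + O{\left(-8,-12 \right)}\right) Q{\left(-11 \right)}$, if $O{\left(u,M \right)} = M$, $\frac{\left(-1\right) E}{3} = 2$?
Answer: $60$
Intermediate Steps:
$E = -6$ ($E = \left(-3\right) 2 = -6$)
$B = 1$ ($B = \frac{4 - 6}{-6 + 4} = - \frac{2}{-2} = \left(-2\right) \left(- \frac{1}{2}\right) = 1$)
$W{\left(P \right)} = 2$ ($W{\left(P \right)} = 4 - 2 = 2$)
$\left(W{\left(-9 \right)} + O{\left(-8,-12 \right)}\right) Q{\left(-11 \right)} = \left(2 - 12\right) \left(-6\right) = \left(-10\right) \left(-6\right) = 60$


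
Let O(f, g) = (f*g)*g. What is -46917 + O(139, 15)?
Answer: -15642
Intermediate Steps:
O(f, g) = f*g²
-46917 + O(139, 15) = -46917 + 139*15² = -46917 + 139*225 = -46917 + 31275 = -15642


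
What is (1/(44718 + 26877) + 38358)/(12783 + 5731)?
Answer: 2746241011/1325509830 ≈ 2.0718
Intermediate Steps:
(1/(44718 + 26877) + 38358)/(12783 + 5731) = (1/71595 + 38358)/18514 = (1/71595 + 38358)*(1/18514) = (2746241011/71595)*(1/18514) = 2746241011/1325509830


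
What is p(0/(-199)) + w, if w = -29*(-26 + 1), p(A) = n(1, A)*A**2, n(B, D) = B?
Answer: 725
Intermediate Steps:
p(A) = A**2 (p(A) = 1*A**2 = A**2)
w = 725 (w = -29*(-25) = 725)
p(0/(-199)) + w = (0/(-199))**2 + 725 = (0*(-1/199))**2 + 725 = 0**2 + 725 = 0 + 725 = 725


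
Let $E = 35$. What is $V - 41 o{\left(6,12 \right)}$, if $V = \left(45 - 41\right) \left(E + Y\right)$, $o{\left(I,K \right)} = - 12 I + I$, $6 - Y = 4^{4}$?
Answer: $1846$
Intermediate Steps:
$Y = -250$ ($Y = 6 - 4^{4} = 6 - 256 = -250$)
$o{\left(I,K \right)} = - 11 I$
$V = -860$ ($V = \left(45 - 41\right) \left(35 - 250\right) = 4 \left(-215\right) = -860$)
$V - 41 o{\left(6,12 \right)} = -860 - 41 \left(\left(-11\right) 6\right) = -860 - -2706 = -860 + 2706 = 1846$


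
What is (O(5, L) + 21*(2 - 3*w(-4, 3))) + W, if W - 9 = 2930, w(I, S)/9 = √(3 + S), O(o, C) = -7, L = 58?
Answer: 2974 - 567*√6 ≈ 1585.1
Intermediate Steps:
w(I, S) = 9*√(3 + S)
W = 2939 (W = 9 + 2930 = 2939)
(O(5, L) + 21*(2 - 3*w(-4, 3))) + W = (-7 + 21*(2 - 27*√(3 + 3))) + 2939 = (-7 + 21*(2 - 27*√6)) + 2939 = (-7 + (42 - 567*√6)) + 2939 = (35 - 567*√6) + 2939 = 2974 - 567*√6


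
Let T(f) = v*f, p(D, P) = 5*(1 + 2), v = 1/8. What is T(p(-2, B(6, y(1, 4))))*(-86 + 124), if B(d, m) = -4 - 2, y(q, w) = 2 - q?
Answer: 285/4 ≈ 71.250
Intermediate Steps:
v = ⅛ ≈ 0.12500
B(d, m) = -6
p(D, P) = 15 (p(D, P) = 5*3 = 15)
T(f) = f/8
T(p(-2, B(6, y(1, 4))))*(-86 + 124) = ((⅛)*15)*(-86 + 124) = (15/8)*38 = 285/4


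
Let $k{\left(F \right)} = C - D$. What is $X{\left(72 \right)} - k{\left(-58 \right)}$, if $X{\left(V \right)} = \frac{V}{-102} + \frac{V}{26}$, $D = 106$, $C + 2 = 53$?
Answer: $\frac{12611}{221} \approx 57.063$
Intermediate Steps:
$C = 51$ ($C = -2 + 53 = 51$)
$X{\left(V \right)} = \frac{19 V}{663}$ ($X{\left(V \right)} = V \left(- \frac{1}{102}\right) + V \frac{1}{26} = - \frac{V}{102} + \frac{V}{26} = \frac{19 V}{663}$)
$k{\left(F \right)} = -55$ ($k{\left(F \right)} = 51 - 106 = -55$)
$X{\left(72 \right)} - k{\left(-58 \right)} = \frac{19}{663} \cdot 72 - -55 = \frac{456}{221} + 55 = \frac{12611}{221}$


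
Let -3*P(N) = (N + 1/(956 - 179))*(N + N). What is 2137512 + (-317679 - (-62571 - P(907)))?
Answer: 3109485364/2331 ≈ 1.3340e+6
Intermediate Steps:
P(N) = -2*N*(1/777 + N)/3 (P(N) = -(N + 1/(956 - 179))*(N + N)/3 = -(N + 1/777)*2*N/3 = -(1/777 + N)*2*N/3 = -2*N*(1/777 + N)/3)
2137512 + (-317679 - (-62571 - P(907))) = 2137512 + (-317679 - (-62571 - (-2)*907*(1 + 777*907)/2331)) = 2137512 + (-317679 - (-62571 - (-2)*907*(1 + 704739)/2331)) = 2137512 + (-317679 - (-62571 - (-2)*907*704740/2331)) = 2137512 + (-317679 - (-62571 - 1*(-1278398360/2331))) = 2137512 + (-317679 - (-62571 + 1278398360/2331)) = 2137512 + (-317679 - 1*1132545359/2331) = 2137512 + (-317679 - 1132545359/2331) = 2137512 - 1873055108/2331 = 3109485364/2331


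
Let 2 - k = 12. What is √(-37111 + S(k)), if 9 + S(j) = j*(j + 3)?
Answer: 5*I*√1482 ≈ 192.48*I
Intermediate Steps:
k = -10 (k = 2 - 1*12 = 2 - 12 = -10)
S(j) = -9 + j*(3 + j) (S(j) = -9 + j*(j + 3) = -9 + j*(3 + j))
√(-37111 + S(k)) = √(-37111 + (-9 + (-10)² + 3*(-10))) = √(-37111 + (-9 + 100 - 30)) = √(-37111 + 61) = √(-37050) = 5*I*√1482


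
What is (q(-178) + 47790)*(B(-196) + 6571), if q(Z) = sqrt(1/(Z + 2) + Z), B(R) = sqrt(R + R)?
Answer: 177*(6571 + 14*I*sqrt(2))*(11880 + I*sqrt(11))/44 ≈ 3.1403e+8 + 1.0339e+6*I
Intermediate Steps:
B(R) = sqrt(2)*sqrt(R) (B(R) = sqrt(2*R) = sqrt(2)*sqrt(R))
q(Z) = sqrt(Z + 1/(2 + Z)) (q(Z) = sqrt(1/(2 + Z) + Z) = sqrt(Z + 1/(2 + Z)))
(q(-178) + 47790)*(B(-196) + 6571) = (sqrt((1 - 178*(2 - 178))/(2 - 178)) + 47790)*(sqrt(2)*sqrt(-196) + 6571) = (sqrt((1 - 178*(-176))/(-176)) + 47790)*(sqrt(2)*(14*I) + 6571) = (sqrt(-(1 + 31328)/176) + 47790)*(14*I*sqrt(2) + 6571) = (sqrt(-1/176*31329) + 47790)*(6571 + 14*I*sqrt(2)) = (sqrt(-31329/176) + 47790)*(6571 + 14*I*sqrt(2)) = (177*I*sqrt(11)/44 + 47790)*(6571 + 14*I*sqrt(2)) = (47790 + 177*I*sqrt(11)/44)*(6571 + 14*I*sqrt(2)) = (6571 + 14*I*sqrt(2))*(47790 + 177*I*sqrt(11)/44)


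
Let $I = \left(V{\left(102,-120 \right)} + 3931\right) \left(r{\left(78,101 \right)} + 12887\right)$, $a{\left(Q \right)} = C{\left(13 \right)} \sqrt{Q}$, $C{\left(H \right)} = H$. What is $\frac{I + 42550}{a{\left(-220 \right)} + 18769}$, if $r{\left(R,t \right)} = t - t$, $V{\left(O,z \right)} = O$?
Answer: $\frac{976284944349}{352312541} - \frac{1352411346 i \sqrt{55}}{352312541} \approx 2771.1 - 28.468 i$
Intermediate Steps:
$r{\left(R,t \right)} = 0$
$a{\left(Q \right)} = 13 \sqrt{Q}$
$I = 51973271$ ($I = \left(102 + 3931\right) \left(0 + 12887\right) = 4033 \cdot 12887 = 51973271$)
$\frac{I + 42550}{a{\left(-220 \right)} + 18769} = \frac{51973271 + 42550}{13 \sqrt{-220} + 18769} = \frac{52015821}{13 \cdot 2 i \sqrt{55} + 18769} = \frac{52015821}{26 i \sqrt{55} + 18769} = \frac{52015821}{18769 + 26 i \sqrt{55}}$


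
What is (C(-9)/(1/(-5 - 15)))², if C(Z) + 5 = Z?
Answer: 78400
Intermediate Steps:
C(Z) = -5 + Z
(C(-9)/(1/(-5 - 15)))² = ((-5 - 9)/(1/(-5 - 15)))² = (-14/(1/(-20)))² = (-14/(-1/20))² = (-14*(-20))² = 280² = 78400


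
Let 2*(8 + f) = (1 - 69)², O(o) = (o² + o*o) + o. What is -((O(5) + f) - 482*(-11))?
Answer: -7661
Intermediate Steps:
O(o) = o + 2*o² (O(o) = (o² + o²) + o = 2*o² + o = o + 2*o²)
f = 2304 (f = -8 + (1 - 69)²/2 = -8 + (½)*(-68)² = -8 + (½)*4624 = -8 + 2312 = 2304)
-((O(5) + f) - 482*(-11)) = -((5*(1 + 2*5) + 2304) - 482*(-11)) = -((5*(1 + 10) + 2304) + 5302) = -((5*11 + 2304) + 5302) = -((55 + 2304) + 5302) = -(2359 + 5302) = -1*7661 = -7661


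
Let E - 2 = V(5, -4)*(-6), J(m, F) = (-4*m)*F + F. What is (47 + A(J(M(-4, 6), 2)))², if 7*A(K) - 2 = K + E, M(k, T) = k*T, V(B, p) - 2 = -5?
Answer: 297025/49 ≈ 6061.7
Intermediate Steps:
V(B, p) = -3 (V(B, p) = 2 - 5 = -3)
M(k, T) = T*k
J(m, F) = F - 4*F*m (J(m, F) = -4*F*m + F = F - 4*F*m)
E = 20 (E = 2 - 3*(-6) = 2 + 18 = 20)
A(K) = 22/7 + K/7 (A(K) = 2/7 + (K + 20)/7 = 2/7 + (20 + K)/7 = 2/7 + (20/7 + K/7) = 22/7 + K/7)
(47 + A(J(M(-4, 6), 2)))² = (47 + (22/7 + (2*(1 - 24*(-4)))/7))² = (47 + (22/7 + (2*(1 - 4*(-24)))/7))² = (47 + (22/7 + (2*(1 + 96))/7))² = (47 + (22/7 + (2*97)/7))² = (47 + (22/7 + (⅐)*194))² = (47 + (22/7 + 194/7))² = (47 + 216/7)² = (545/7)² = 297025/49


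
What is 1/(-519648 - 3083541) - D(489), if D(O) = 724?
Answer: -2608708837/3603189 ≈ -724.00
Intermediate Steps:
1/(-519648 - 3083541) - D(489) = 1/(-519648 - 3083541) - 1*724 = 1/(-3603189) - 724 = -1/3603189 - 724 = -2608708837/3603189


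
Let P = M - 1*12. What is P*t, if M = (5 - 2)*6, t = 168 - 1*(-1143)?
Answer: 7866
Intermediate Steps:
t = 1311 (t = 168 + 1143 = 1311)
M = 18 (M = 3*6 = 18)
P = 6 (P = 18 - 1*12 = 18 - 12 = 6)
P*t = 6*1311 = 7866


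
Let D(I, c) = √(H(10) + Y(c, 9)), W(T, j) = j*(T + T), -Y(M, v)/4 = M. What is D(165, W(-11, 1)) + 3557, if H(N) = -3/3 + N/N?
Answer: 3557 + 2*√22 ≈ 3566.4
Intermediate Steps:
Y(M, v) = -4*M
H(N) = 0 (H(N) = -3*⅓ + 1 = -1 + 1 = 0)
W(T, j) = 2*T*j (W(T, j) = j*(2*T) = 2*T*j)
D(I, c) = 2*√(-c) (D(I, c) = √(0 - 4*c) = √(-4*c) = 2*√(-c))
D(165, W(-11, 1)) + 3557 = 2*√(-2*(-11)) + 3557 = 2*√(-1*(-22)) + 3557 = 2*√22 + 3557 = 3557 + 2*√22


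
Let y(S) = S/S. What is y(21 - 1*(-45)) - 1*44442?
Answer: -44441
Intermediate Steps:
y(S) = 1
y(21 - 1*(-45)) - 1*44442 = 1 - 1*44442 = 1 - 44442 = -44441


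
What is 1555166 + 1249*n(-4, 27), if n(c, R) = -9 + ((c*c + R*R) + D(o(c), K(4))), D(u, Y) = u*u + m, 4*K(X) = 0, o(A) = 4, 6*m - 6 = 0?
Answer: 2495663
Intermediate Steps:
m = 1 (m = 1 + (1/6)*0 = 1 + 0 = 1)
K(X) = 0 (K(X) = (1/4)*0 = 0)
D(u, Y) = 1 + u**2 (D(u, Y) = u*u + 1 = u**2 + 1 = 1 + u**2)
n(c, R) = 8 + R**2 + c**2 (n(c, R) = -9 + ((c*c + R*R) + (1 + 4**2)) = -9 + ((c**2 + R**2) + (1 + 16)) = -9 + ((R**2 + c**2) + 17) = -9 + (17 + R**2 + c**2) = 8 + R**2 + c**2)
1555166 + 1249*n(-4, 27) = 1555166 + 1249*(8 + 27**2 + (-4)**2) = 1555166 + 1249*(8 + 729 + 16) = 1555166 + 1249*753 = 1555166 + 940497 = 2495663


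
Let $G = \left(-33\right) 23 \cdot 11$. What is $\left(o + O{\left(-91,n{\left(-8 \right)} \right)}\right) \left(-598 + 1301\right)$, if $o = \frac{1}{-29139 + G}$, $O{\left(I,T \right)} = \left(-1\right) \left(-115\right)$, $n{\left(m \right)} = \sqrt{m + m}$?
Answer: $\frac{3030716657}{37488} \approx 80845.0$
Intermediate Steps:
$n{\left(m \right)} = \sqrt{2} \sqrt{m}$ ($n{\left(m \right)} = \sqrt{2 m} = \sqrt{2} \sqrt{m}$)
$O{\left(I,T \right)} = 115$
$G = -8349$ ($G = \left(-759\right) 11 = -8349$)
$o = - \frac{1}{37488}$ ($o = \frac{1}{-29139 - 8349} = \frac{1}{-37488} = - \frac{1}{37488} \approx -2.6675 \cdot 10^{-5}$)
$\left(o + O{\left(-91,n{\left(-8 \right)} \right)}\right) \left(-598 + 1301\right) = \left(- \frac{1}{37488} + 115\right) \left(-598 + 1301\right) = \frac{4311119}{37488} \cdot 703 = \frac{3030716657}{37488}$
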